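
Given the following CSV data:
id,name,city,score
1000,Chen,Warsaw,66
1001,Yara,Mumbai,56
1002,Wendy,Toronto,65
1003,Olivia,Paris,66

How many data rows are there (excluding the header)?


Counting rows (excluding header):
Header: id,name,city,score
Data rows: 4

ANSWER: 4


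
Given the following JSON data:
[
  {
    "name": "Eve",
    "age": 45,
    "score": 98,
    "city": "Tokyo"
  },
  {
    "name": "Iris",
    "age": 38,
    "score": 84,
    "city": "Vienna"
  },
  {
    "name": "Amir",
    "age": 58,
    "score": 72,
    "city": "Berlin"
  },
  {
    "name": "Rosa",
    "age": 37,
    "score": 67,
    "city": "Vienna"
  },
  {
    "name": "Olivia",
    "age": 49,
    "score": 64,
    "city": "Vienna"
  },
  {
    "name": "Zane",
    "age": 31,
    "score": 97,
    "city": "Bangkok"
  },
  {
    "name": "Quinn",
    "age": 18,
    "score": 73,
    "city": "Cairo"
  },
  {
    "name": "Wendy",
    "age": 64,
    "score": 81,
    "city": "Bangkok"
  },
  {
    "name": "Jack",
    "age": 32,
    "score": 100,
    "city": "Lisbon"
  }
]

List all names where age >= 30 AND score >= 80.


Checking both conditions:
  Eve (age=45, score=98) -> YES
  Iris (age=38, score=84) -> YES
  Amir (age=58, score=72) -> no
  Rosa (age=37, score=67) -> no
  Olivia (age=49, score=64) -> no
  Zane (age=31, score=97) -> YES
  Quinn (age=18, score=73) -> no
  Wendy (age=64, score=81) -> YES
  Jack (age=32, score=100) -> YES


ANSWER: Eve, Iris, Zane, Wendy, Jack


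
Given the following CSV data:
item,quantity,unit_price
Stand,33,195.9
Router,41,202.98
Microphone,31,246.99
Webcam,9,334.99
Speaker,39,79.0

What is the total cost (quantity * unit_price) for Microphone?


Row: Microphone
quantity = 31
unit_price = 246.99
total = 31 * 246.99 = 7656.69

ANSWER: 7656.69


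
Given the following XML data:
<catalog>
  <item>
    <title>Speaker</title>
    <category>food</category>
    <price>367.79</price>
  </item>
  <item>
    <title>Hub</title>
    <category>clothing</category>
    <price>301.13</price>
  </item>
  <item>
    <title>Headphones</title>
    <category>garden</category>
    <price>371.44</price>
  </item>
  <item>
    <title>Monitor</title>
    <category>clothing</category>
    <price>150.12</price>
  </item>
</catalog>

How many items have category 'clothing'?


Scanning <item> elements for <category>clothing</category>:
  Item 2: Hub -> MATCH
  Item 4: Monitor -> MATCH
Count: 2

ANSWER: 2


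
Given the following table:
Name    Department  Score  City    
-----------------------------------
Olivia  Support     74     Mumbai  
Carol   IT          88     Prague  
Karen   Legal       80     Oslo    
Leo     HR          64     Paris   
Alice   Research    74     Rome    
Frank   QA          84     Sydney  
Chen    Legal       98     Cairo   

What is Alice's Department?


Row 5: Alice
Department = Research

ANSWER: Research


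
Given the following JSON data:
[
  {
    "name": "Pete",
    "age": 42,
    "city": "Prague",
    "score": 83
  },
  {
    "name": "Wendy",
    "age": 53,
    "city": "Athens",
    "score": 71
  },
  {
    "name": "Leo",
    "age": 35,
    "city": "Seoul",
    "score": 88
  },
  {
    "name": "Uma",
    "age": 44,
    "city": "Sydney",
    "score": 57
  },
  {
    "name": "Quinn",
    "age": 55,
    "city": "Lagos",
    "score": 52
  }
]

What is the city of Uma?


Looking up record where name = Uma
Record index: 3
Field 'city' = Sydney

ANSWER: Sydney


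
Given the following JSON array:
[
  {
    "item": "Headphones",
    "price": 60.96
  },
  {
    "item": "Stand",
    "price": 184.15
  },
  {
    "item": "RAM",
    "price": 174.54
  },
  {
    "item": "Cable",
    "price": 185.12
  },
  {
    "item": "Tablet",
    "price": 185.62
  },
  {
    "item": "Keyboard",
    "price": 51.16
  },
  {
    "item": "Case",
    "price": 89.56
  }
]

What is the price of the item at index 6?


Array index 6 -> Case
price = 89.56

ANSWER: 89.56


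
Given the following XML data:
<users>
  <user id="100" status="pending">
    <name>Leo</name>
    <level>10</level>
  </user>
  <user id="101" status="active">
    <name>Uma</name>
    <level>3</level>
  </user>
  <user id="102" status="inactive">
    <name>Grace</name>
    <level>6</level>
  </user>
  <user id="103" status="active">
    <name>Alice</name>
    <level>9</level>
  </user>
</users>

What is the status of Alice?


Finding user with name = Alice
user id="103" status="active"

ANSWER: active


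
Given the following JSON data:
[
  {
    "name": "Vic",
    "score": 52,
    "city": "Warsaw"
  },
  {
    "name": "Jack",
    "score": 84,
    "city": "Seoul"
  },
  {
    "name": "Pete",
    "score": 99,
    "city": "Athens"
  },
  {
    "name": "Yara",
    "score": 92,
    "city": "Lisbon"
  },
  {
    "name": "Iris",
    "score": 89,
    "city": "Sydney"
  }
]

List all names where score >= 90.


Filtering records where score >= 90:
  Vic (score=52) -> no
  Jack (score=84) -> no
  Pete (score=99) -> YES
  Yara (score=92) -> YES
  Iris (score=89) -> no


ANSWER: Pete, Yara


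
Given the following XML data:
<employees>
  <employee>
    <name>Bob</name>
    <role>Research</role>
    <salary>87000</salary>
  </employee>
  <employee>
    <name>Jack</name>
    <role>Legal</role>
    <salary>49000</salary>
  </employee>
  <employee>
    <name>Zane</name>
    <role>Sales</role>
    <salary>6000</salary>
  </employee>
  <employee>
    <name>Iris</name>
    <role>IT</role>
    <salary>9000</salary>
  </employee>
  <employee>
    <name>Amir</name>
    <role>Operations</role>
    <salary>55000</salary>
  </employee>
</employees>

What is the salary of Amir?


Searching for <employee> with <name>Amir</name>
Found at position 5
<salary>55000</salary>

ANSWER: 55000


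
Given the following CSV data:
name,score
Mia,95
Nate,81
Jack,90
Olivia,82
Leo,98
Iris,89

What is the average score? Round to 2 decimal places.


Scores: 95, 81, 90, 82, 98, 89
Sum = 535
Count = 6
Average = 535 / 6 = 89.17

ANSWER: 89.17


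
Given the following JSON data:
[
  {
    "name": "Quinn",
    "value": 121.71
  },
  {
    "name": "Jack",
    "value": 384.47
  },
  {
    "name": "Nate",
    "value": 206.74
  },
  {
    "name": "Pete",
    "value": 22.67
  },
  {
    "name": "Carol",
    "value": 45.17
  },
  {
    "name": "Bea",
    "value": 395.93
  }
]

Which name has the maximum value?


Comparing values:
  Quinn: 121.71
  Jack: 384.47
  Nate: 206.74
  Pete: 22.67
  Carol: 45.17
  Bea: 395.93
Maximum: Bea (395.93)

ANSWER: Bea


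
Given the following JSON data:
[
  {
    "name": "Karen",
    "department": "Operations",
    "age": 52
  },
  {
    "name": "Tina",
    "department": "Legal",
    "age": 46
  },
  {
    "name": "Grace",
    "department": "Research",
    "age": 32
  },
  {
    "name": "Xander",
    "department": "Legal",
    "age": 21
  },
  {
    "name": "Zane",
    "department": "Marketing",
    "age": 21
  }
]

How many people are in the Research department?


Scanning records for department = Research
  Record 2: Grace
Count: 1

ANSWER: 1


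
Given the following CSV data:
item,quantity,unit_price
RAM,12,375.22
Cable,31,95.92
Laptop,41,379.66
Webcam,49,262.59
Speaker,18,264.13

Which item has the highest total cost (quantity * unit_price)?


Computing row totals:
  RAM: 4502.64
  Cable: 2973.52
  Laptop: 15566.06
  Webcam: 12866.91
  Speaker: 4754.34
Maximum: Laptop (15566.06)

ANSWER: Laptop


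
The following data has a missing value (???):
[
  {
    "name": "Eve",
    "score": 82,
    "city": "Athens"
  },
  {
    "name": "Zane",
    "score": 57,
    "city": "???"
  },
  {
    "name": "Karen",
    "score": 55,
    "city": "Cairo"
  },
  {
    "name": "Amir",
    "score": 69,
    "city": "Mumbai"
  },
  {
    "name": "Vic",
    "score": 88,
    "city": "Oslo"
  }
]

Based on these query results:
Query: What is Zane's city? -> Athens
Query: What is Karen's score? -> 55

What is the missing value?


The missing value is Zane's city
From query: Zane's city = Athens

ANSWER: Athens


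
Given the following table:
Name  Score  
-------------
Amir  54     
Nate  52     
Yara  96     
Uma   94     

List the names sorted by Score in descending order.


Sorting by Score (descending):
  Yara: 96
  Uma: 94
  Amir: 54
  Nate: 52


ANSWER: Yara, Uma, Amir, Nate


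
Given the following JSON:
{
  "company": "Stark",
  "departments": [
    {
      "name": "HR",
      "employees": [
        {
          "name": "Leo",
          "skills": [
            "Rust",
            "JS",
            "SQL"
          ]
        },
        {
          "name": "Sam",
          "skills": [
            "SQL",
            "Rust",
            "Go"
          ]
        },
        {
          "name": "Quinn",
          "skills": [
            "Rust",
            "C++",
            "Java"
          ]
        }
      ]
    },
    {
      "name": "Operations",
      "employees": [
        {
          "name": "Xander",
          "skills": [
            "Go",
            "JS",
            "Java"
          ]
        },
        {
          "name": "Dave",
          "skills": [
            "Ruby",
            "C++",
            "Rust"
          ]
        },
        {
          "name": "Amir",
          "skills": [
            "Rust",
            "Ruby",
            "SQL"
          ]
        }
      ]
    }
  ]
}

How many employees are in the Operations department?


Path: departments[1].employees
Count: 3

ANSWER: 3


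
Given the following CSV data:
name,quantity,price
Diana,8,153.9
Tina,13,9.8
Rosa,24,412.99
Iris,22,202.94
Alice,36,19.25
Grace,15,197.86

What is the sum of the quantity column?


Values in 'quantity' column:
  Row 1: 8
  Row 2: 13
  Row 3: 24
  Row 4: 22
  Row 5: 36
  Row 6: 15
Sum = 8 + 13 + 24 + 22 + 36 + 15 = 118

ANSWER: 118


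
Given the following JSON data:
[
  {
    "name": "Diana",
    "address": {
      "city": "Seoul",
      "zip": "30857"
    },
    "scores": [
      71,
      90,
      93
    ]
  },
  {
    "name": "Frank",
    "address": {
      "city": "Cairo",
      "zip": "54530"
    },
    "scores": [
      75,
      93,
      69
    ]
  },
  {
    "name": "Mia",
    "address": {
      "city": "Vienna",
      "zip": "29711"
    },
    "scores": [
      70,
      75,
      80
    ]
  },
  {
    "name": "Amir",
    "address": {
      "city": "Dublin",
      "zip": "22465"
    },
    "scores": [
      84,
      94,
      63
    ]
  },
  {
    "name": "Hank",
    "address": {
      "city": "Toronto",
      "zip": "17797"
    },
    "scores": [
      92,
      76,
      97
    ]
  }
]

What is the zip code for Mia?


Path: records[2].address.zip
Value: 29711

ANSWER: 29711


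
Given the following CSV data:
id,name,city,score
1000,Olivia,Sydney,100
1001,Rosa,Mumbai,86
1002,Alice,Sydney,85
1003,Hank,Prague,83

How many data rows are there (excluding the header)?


Counting rows (excluding header):
Header: id,name,city,score
Data rows: 4

ANSWER: 4


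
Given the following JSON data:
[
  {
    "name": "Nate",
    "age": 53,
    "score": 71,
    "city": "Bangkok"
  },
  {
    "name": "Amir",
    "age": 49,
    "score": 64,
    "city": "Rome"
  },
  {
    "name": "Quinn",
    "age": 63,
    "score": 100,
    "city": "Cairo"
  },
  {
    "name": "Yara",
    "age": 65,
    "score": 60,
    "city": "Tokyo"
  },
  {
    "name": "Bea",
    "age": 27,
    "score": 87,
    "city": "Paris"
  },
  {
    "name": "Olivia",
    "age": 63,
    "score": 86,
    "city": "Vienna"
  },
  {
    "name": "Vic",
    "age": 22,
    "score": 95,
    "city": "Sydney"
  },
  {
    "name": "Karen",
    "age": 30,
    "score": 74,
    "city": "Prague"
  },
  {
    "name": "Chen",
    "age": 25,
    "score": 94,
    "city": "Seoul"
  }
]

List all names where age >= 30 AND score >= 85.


Checking both conditions:
  Nate (age=53, score=71) -> no
  Amir (age=49, score=64) -> no
  Quinn (age=63, score=100) -> YES
  Yara (age=65, score=60) -> no
  Bea (age=27, score=87) -> no
  Olivia (age=63, score=86) -> YES
  Vic (age=22, score=95) -> no
  Karen (age=30, score=74) -> no
  Chen (age=25, score=94) -> no


ANSWER: Quinn, Olivia


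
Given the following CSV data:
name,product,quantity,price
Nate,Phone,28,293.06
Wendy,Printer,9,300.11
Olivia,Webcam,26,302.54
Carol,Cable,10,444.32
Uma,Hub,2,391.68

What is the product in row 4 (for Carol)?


Row 4: Carol
Column 'product' = Cable

ANSWER: Cable


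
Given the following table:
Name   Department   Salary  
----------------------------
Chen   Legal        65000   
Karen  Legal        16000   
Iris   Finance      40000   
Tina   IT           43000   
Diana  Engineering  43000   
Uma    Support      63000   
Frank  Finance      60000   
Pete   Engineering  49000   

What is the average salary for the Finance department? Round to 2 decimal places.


Finance department members:
  Iris: 40000
  Frank: 60000
Sum = 100000
Count = 2
Average = 100000 / 2 = 50000.00

ANSWER: 50000.00


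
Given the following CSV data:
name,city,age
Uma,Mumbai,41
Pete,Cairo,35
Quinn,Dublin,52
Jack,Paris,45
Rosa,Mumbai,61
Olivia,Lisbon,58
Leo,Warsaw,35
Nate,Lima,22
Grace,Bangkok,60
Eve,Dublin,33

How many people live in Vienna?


Scanning city column for 'Vienna':
Total matches: 0

ANSWER: 0


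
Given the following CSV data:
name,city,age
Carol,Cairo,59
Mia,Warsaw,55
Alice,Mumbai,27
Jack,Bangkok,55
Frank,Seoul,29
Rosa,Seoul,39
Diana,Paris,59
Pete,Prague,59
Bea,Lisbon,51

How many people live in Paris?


Scanning city column for 'Paris':
  Row 7: Diana -> MATCH
Total matches: 1

ANSWER: 1


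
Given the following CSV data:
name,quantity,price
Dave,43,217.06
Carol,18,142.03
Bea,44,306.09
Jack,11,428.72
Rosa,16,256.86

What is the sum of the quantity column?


Values in 'quantity' column:
  Row 1: 43
  Row 2: 18
  Row 3: 44
  Row 4: 11
  Row 5: 16
Sum = 43 + 18 + 44 + 11 + 16 = 132

ANSWER: 132


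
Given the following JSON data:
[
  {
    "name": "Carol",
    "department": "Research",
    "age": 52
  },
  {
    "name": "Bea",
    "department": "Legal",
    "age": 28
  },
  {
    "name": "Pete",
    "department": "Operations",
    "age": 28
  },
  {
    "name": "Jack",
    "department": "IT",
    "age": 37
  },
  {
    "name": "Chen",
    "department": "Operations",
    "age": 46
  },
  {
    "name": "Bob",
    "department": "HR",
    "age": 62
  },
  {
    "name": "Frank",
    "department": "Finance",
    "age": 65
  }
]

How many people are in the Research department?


Scanning records for department = Research
  Record 0: Carol
Count: 1

ANSWER: 1


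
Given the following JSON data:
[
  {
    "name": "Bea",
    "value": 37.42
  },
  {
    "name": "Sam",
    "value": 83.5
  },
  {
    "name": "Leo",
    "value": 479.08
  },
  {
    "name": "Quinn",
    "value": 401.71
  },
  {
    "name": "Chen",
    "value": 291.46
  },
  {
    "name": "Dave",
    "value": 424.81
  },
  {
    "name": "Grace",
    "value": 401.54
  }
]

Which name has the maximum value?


Comparing values:
  Bea: 37.42
  Sam: 83.5
  Leo: 479.08
  Quinn: 401.71
  Chen: 291.46
  Dave: 424.81
  Grace: 401.54
Maximum: Leo (479.08)

ANSWER: Leo


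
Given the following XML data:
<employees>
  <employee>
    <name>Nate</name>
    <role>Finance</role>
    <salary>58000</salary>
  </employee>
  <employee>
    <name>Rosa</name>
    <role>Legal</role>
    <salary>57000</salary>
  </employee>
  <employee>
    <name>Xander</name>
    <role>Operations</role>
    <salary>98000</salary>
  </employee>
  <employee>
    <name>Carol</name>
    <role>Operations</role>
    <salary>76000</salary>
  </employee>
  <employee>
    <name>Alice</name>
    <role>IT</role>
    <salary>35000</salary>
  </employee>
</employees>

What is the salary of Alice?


Searching for <employee> with <name>Alice</name>
Found at position 5
<salary>35000</salary>

ANSWER: 35000


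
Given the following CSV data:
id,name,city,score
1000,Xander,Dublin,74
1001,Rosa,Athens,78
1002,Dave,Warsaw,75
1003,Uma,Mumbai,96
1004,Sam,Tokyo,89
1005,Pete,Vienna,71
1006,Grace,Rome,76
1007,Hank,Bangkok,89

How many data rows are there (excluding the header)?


Counting rows (excluding header):
Header: id,name,city,score
Data rows: 8

ANSWER: 8


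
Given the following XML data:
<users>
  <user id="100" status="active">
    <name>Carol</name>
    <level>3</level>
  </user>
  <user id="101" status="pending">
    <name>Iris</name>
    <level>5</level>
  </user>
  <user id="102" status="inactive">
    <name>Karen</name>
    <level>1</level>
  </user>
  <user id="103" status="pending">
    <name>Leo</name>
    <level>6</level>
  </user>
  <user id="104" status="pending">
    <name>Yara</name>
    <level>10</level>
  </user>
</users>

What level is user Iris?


Finding user: Iris
<level>5</level>

ANSWER: 5


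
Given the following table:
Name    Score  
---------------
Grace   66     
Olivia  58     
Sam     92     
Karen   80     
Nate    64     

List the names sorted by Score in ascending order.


Sorting by Score (ascending):
  Olivia: 58
  Nate: 64
  Grace: 66
  Karen: 80
  Sam: 92


ANSWER: Olivia, Nate, Grace, Karen, Sam


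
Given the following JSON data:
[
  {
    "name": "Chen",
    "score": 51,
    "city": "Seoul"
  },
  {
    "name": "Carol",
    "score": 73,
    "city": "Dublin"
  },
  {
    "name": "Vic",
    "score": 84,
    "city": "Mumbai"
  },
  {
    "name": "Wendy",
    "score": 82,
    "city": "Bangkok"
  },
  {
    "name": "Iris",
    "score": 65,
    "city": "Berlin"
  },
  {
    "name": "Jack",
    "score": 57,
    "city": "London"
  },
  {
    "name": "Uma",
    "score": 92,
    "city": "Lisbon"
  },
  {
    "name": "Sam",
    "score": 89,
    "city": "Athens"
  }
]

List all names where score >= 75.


Filtering records where score >= 75:
  Chen (score=51) -> no
  Carol (score=73) -> no
  Vic (score=84) -> YES
  Wendy (score=82) -> YES
  Iris (score=65) -> no
  Jack (score=57) -> no
  Uma (score=92) -> YES
  Sam (score=89) -> YES


ANSWER: Vic, Wendy, Uma, Sam


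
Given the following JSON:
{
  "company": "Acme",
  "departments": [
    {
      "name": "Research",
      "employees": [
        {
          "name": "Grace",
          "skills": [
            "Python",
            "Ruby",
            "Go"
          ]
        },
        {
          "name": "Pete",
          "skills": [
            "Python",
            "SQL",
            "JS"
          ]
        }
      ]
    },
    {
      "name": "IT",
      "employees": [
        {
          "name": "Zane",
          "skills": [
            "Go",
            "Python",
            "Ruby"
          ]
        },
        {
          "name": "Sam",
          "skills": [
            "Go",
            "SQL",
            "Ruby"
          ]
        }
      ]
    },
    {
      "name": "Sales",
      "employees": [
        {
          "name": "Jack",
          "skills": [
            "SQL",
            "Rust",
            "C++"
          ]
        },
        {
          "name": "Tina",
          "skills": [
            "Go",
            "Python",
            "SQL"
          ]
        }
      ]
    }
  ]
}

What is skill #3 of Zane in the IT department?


Path: departments[1].employees[0].skills[2]
Value: Ruby

ANSWER: Ruby


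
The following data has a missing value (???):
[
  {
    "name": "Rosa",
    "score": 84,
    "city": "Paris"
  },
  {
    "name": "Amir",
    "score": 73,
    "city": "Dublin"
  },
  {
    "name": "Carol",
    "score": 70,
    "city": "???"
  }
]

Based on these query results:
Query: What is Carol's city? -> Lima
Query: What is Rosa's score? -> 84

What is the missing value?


The missing value is Carol's city
From query: Carol's city = Lima

ANSWER: Lima


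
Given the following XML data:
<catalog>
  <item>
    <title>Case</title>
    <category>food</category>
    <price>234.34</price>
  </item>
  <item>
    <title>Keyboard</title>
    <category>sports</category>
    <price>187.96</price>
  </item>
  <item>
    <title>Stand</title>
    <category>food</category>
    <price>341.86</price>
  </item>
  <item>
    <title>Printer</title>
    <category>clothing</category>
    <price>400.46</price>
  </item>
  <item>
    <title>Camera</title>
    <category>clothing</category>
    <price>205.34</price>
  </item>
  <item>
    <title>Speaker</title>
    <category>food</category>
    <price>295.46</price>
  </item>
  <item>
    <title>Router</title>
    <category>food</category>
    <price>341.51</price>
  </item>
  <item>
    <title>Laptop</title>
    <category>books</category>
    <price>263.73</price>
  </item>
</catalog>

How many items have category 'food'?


Scanning <item> elements for <category>food</category>:
  Item 1: Case -> MATCH
  Item 3: Stand -> MATCH
  Item 6: Speaker -> MATCH
  Item 7: Router -> MATCH
Count: 4

ANSWER: 4


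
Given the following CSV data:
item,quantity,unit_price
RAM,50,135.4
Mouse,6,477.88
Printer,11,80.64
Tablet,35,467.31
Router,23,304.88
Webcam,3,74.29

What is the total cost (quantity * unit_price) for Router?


Row: Router
quantity = 23
unit_price = 304.88
total = 23 * 304.88 = 7012.24

ANSWER: 7012.24


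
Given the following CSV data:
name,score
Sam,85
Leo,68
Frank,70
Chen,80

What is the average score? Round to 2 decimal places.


Scores: 85, 68, 70, 80
Sum = 303
Count = 4
Average = 303 / 4 = 75.75

ANSWER: 75.75


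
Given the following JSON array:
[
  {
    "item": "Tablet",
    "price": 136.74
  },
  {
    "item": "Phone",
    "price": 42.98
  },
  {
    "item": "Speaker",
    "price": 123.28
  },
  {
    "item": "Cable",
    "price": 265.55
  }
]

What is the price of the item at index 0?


Array index 0 -> Tablet
price = 136.74

ANSWER: 136.74


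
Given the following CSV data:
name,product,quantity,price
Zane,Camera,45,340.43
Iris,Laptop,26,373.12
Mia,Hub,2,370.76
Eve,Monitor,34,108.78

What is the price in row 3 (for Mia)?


Row 3: Mia
Column 'price' = 370.76

ANSWER: 370.76


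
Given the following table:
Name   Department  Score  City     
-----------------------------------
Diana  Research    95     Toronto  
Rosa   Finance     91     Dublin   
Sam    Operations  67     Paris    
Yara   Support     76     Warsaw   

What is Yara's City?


Row 4: Yara
City = Warsaw

ANSWER: Warsaw


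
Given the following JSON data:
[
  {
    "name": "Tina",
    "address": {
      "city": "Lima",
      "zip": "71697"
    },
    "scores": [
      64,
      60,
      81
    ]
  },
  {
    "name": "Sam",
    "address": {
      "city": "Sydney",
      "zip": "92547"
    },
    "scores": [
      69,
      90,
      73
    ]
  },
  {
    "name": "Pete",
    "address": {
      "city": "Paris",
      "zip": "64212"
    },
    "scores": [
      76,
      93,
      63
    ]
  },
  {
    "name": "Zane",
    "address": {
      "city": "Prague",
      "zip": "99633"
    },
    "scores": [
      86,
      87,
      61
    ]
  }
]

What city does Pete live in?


Path: records[2].address.city
Value: Paris

ANSWER: Paris


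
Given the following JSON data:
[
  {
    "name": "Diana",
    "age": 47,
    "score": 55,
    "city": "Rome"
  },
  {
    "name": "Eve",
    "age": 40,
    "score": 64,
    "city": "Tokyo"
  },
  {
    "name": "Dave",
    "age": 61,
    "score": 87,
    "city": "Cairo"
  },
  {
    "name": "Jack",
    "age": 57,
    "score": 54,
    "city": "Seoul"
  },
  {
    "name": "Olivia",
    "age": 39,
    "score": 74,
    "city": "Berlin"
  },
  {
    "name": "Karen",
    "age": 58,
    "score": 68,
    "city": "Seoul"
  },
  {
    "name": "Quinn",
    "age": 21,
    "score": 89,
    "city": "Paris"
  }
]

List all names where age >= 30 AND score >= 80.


Checking both conditions:
  Diana (age=47, score=55) -> no
  Eve (age=40, score=64) -> no
  Dave (age=61, score=87) -> YES
  Jack (age=57, score=54) -> no
  Olivia (age=39, score=74) -> no
  Karen (age=58, score=68) -> no
  Quinn (age=21, score=89) -> no


ANSWER: Dave


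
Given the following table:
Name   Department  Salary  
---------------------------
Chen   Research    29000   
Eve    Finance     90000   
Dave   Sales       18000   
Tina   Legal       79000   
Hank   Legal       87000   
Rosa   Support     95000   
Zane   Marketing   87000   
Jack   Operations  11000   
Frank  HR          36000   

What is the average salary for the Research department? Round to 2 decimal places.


Research department members:
  Chen: 29000
Sum = 29000
Count = 1
Average = 29000 / 1 = 29000.00

ANSWER: 29000.00


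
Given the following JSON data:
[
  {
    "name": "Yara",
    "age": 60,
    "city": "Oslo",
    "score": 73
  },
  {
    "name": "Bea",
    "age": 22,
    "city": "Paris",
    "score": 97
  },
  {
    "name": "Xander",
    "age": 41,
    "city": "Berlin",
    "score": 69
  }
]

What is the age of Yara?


Looking up record where name = Yara
Record index: 0
Field 'age' = 60

ANSWER: 60


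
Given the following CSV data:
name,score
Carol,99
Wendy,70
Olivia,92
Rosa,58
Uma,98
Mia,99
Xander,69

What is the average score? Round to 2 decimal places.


Scores: 99, 70, 92, 58, 98, 99, 69
Sum = 585
Count = 7
Average = 585 / 7 = 83.57

ANSWER: 83.57


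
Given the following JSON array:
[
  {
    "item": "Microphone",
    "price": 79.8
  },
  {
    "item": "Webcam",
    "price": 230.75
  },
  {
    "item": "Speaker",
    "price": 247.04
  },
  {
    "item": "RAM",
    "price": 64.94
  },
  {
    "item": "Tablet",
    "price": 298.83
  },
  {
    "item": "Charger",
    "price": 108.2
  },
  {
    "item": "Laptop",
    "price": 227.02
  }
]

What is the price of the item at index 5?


Array index 5 -> Charger
price = 108.2

ANSWER: 108.2


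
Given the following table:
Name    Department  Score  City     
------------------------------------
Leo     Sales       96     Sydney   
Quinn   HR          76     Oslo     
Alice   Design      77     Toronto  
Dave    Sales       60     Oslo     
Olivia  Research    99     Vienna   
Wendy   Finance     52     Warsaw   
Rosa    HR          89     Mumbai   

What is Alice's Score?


Row 3: Alice
Score = 77

ANSWER: 77


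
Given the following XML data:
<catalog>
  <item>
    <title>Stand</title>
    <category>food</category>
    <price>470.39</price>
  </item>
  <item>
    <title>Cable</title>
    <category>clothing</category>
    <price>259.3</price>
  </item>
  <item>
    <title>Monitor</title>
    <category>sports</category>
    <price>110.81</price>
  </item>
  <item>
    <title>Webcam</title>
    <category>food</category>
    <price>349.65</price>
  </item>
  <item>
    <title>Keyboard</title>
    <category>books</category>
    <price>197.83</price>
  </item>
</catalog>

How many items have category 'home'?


Scanning <item> elements for <category>home</category>:
Count: 0

ANSWER: 0


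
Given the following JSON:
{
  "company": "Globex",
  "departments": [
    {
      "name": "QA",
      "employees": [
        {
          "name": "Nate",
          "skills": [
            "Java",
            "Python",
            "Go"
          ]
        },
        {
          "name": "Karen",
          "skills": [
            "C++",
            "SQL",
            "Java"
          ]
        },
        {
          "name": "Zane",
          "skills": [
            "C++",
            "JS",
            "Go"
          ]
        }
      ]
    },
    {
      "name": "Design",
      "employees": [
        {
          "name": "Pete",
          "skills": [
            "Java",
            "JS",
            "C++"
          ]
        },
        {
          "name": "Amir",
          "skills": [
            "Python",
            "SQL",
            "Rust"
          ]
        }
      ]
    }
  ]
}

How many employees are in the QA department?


Path: departments[0].employees
Count: 3

ANSWER: 3


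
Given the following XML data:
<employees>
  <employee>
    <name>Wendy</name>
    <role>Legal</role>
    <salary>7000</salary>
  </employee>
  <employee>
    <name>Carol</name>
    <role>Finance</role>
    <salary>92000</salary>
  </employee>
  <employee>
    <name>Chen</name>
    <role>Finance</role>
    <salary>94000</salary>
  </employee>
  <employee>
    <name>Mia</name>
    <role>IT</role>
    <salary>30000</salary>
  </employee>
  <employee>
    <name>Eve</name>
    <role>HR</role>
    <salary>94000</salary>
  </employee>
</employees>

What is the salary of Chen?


Searching for <employee> with <name>Chen</name>
Found at position 3
<salary>94000</salary>

ANSWER: 94000


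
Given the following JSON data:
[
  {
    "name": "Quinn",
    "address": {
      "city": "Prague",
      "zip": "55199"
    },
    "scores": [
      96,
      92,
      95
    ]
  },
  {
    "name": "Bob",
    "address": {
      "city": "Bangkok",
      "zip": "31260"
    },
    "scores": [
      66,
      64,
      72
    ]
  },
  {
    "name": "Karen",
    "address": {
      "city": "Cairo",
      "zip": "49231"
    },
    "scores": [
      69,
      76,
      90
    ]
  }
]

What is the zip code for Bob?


Path: records[1].address.zip
Value: 31260

ANSWER: 31260


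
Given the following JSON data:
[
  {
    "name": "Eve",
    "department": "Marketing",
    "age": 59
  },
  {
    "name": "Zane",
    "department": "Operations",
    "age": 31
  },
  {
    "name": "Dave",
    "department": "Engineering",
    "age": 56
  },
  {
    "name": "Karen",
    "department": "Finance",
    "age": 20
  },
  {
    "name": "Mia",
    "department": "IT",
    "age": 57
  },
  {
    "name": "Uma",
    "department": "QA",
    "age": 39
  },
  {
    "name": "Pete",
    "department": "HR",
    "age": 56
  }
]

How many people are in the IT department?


Scanning records for department = IT
  Record 4: Mia
Count: 1

ANSWER: 1


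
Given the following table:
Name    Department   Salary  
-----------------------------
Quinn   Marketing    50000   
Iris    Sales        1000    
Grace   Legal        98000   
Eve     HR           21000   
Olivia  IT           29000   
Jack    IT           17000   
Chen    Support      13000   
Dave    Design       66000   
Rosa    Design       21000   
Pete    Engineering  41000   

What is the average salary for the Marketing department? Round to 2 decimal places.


Marketing department members:
  Quinn: 50000
Sum = 50000
Count = 1
Average = 50000 / 1 = 50000.00

ANSWER: 50000.00


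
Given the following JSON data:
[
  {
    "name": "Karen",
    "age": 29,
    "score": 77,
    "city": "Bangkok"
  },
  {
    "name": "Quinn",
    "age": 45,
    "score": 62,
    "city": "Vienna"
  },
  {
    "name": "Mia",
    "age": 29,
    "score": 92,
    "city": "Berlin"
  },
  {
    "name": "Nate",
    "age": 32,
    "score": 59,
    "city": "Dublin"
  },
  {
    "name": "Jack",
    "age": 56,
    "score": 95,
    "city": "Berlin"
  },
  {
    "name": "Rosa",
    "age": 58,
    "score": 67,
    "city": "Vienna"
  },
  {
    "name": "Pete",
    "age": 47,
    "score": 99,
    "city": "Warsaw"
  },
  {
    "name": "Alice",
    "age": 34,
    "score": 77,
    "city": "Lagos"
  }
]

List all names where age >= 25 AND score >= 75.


Checking both conditions:
  Karen (age=29, score=77) -> YES
  Quinn (age=45, score=62) -> no
  Mia (age=29, score=92) -> YES
  Nate (age=32, score=59) -> no
  Jack (age=56, score=95) -> YES
  Rosa (age=58, score=67) -> no
  Pete (age=47, score=99) -> YES
  Alice (age=34, score=77) -> YES


ANSWER: Karen, Mia, Jack, Pete, Alice


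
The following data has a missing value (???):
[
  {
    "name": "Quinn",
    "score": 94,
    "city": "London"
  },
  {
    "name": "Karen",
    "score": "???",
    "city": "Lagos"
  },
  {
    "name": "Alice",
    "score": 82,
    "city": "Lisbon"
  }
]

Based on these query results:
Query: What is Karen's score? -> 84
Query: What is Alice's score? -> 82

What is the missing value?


The missing value is Karen's score
From query: Karen's score = 84

ANSWER: 84


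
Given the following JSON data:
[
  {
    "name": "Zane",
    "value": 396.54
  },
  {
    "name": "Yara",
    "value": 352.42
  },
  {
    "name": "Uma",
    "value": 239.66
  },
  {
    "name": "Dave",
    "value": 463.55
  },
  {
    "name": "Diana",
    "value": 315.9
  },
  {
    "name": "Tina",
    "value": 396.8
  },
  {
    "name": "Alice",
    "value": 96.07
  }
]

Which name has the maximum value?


Comparing values:
  Zane: 396.54
  Yara: 352.42
  Uma: 239.66
  Dave: 463.55
  Diana: 315.9
  Tina: 396.8
  Alice: 96.07
Maximum: Dave (463.55)

ANSWER: Dave


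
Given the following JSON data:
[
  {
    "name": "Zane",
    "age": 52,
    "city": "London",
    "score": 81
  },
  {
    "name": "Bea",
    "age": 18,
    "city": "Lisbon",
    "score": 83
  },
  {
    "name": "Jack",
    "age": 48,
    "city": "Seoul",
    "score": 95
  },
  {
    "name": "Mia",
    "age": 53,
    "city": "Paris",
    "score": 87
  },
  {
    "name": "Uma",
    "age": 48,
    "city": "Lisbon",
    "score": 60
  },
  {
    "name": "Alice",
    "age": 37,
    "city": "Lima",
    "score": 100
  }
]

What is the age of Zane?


Looking up record where name = Zane
Record index: 0
Field 'age' = 52

ANSWER: 52


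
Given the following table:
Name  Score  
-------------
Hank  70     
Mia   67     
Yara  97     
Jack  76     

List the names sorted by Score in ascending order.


Sorting by Score (ascending):
  Mia: 67
  Hank: 70
  Jack: 76
  Yara: 97


ANSWER: Mia, Hank, Jack, Yara


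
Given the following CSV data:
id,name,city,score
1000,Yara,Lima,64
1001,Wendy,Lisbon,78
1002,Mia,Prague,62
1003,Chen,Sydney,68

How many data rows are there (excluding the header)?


Counting rows (excluding header):
Header: id,name,city,score
Data rows: 4

ANSWER: 4


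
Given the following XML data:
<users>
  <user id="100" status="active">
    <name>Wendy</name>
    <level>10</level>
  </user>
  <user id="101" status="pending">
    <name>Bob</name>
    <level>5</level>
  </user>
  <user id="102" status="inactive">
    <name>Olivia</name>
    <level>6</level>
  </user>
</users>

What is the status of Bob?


Finding user with name = Bob
user id="101" status="pending"

ANSWER: pending


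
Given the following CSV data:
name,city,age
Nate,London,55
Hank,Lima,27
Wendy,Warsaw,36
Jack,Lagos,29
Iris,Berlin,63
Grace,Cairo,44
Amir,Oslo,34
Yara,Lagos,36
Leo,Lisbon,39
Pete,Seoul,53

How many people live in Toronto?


Scanning city column for 'Toronto':
Total matches: 0

ANSWER: 0


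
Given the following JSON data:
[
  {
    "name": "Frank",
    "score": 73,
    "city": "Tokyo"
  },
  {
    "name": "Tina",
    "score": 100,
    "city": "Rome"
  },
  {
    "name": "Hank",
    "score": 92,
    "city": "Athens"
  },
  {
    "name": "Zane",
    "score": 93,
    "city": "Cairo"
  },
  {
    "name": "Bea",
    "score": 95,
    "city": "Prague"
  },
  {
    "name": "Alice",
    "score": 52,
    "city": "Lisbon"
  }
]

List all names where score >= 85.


Filtering records where score >= 85:
  Frank (score=73) -> no
  Tina (score=100) -> YES
  Hank (score=92) -> YES
  Zane (score=93) -> YES
  Bea (score=95) -> YES
  Alice (score=52) -> no


ANSWER: Tina, Hank, Zane, Bea


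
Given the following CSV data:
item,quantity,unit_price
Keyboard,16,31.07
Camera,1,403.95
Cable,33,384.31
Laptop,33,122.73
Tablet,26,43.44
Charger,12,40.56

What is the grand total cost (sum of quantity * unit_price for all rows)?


Computing row totals:
  Keyboard: 16 * 31.07 = 497.12
  Camera: 1 * 403.95 = 403.95
  Cable: 33 * 384.31 = 12682.23
  Laptop: 33 * 122.73 = 4050.09
  Tablet: 26 * 43.44 = 1129.44
  Charger: 12 * 40.56 = 486.72
Grand total = 497.12 + 403.95 + 12682.23 + 4050.09 + 1129.44 + 486.72 = 19249.55

ANSWER: 19249.55


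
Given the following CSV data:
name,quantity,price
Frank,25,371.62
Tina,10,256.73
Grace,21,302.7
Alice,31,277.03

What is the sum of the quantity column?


Values in 'quantity' column:
  Row 1: 25
  Row 2: 10
  Row 3: 21
  Row 4: 31
Sum = 25 + 10 + 21 + 31 = 87

ANSWER: 87


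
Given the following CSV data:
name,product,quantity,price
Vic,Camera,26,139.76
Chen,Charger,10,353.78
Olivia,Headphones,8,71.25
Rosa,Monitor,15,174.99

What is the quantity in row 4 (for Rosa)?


Row 4: Rosa
Column 'quantity' = 15

ANSWER: 15


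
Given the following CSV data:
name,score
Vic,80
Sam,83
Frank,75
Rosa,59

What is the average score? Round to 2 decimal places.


Scores: 80, 83, 75, 59
Sum = 297
Count = 4
Average = 297 / 4 = 74.25

ANSWER: 74.25


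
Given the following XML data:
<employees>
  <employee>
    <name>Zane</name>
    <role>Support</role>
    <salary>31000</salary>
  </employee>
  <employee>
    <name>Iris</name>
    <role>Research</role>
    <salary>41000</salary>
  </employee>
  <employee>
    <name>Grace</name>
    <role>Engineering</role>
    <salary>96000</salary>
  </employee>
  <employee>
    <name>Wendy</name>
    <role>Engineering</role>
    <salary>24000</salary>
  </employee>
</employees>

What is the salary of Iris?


Searching for <employee> with <name>Iris</name>
Found at position 2
<salary>41000</salary>

ANSWER: 41000


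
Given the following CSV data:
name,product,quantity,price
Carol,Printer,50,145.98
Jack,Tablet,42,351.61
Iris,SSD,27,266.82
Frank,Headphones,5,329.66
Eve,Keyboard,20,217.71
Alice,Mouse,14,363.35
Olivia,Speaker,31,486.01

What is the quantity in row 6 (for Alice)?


Row 6: Alice
Column 'quantity' = 14

ANSWER: 14


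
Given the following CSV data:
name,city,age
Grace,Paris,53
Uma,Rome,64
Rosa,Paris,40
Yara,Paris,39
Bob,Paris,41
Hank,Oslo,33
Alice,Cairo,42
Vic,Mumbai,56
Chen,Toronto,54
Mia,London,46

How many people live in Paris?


Scanning city column for 'Paris':
  Row 1: Grace -> MATCH
  Row 3: Rosa -> MATCH
  Row 4: Yara -> MATCH
  Row 5: Bob -> MATCH
Total matches: 4

ANSWER: 4


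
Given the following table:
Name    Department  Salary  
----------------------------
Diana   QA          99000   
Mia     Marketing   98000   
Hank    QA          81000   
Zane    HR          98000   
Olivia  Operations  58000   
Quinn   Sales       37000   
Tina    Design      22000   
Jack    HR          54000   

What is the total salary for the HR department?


HR department members:
  Zane: 98000
  Jack: 54000
Total = 98000 + 54000 = 152000

ANSWER: 152000


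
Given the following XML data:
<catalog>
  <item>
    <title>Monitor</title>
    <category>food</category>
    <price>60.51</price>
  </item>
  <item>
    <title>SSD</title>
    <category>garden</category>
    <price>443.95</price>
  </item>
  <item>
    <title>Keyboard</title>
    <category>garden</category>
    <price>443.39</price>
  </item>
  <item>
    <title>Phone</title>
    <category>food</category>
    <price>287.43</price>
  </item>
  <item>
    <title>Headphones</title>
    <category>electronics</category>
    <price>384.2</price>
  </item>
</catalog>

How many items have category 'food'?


Scanning <item> elements for <category>food</category>:
  Item 1: Monitor -> MATCH
  Item 4: Phone -> MATCH
Count: 2

ANSWER: 2


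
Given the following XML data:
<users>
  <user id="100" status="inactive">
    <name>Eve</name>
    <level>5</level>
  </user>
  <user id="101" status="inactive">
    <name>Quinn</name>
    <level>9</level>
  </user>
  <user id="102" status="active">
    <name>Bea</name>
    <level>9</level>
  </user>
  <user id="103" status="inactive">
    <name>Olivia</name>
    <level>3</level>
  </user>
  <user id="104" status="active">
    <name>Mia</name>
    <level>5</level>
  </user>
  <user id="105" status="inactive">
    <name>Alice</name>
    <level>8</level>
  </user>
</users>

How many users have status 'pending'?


Counting users with status='pending':
Count: 0

ANSWER: 0


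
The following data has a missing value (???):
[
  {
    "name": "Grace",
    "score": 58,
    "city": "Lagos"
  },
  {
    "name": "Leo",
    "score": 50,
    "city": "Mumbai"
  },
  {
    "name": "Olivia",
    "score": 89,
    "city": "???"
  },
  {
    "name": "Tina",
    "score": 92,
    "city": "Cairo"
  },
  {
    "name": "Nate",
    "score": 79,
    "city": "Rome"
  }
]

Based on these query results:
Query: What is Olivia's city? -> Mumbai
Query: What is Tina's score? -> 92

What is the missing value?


The missing value is Olivia's city
From query: Olivia's city = Mumbai

ANSWER: Mumbai


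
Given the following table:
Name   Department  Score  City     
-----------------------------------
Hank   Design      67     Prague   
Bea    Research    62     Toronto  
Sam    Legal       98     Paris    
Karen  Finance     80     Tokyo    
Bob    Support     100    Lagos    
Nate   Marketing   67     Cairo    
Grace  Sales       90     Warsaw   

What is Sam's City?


Row 3: Sam
City = Paris

ANSWER: Paris
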